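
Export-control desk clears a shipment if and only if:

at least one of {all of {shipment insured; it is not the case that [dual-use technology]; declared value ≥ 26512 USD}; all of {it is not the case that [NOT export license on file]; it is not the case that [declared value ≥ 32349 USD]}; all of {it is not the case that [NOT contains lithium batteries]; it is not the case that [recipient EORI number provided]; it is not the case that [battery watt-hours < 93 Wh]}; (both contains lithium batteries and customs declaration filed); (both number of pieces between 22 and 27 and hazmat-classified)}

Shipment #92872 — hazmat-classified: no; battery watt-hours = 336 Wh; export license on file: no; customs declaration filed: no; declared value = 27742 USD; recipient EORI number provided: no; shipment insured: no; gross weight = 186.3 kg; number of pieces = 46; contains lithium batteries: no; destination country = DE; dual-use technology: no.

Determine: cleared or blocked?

Atomic conditions:
  shipment insured: no → false
  dual-use technology: no → false
  declared value ≥ 26512 USD: 27742 ≥ 26512 is true
  NOT export license on file: no → true
  declared value ≥ 32349 USD: 27742 ≥ 32349 is false
  NOT contains lithium batteries: no → true
  recipient EORI number provided: no → false
  battery watt-hours < 93 Wh: 336 < 93 is false
  contains lithium batteries: no → false
  customs declaration filed: no → false
  number of pieces between 22 and 27: 46 in [22, 27] is false
  hazmat-classified: no → false
Combine:
[1.2] NOT false = true
[1] false AND true AND true = false
[2.1] NOT true = false
[2.2] NOT false = true
[2] false AND true = false
[3.1] NOT true = false
[3.2] NOT false = true
[3.3] NOT false = true
[3] false AND true AND true = false
[4] false AND false = false
[5] false AND false = false
[root] false OR false OR false OR false OR false = false
Overall: false → blocked

Blocked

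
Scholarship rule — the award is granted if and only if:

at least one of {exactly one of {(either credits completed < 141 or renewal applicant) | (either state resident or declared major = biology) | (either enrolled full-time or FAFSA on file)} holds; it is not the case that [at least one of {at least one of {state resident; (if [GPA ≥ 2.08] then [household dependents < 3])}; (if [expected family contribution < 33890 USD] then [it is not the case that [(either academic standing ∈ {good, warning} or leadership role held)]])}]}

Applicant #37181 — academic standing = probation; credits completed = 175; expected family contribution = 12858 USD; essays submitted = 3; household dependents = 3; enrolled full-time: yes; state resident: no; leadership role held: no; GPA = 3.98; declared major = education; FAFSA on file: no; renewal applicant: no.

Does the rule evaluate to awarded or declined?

Awarded

Atomic conditions:
  credits completed < 141: 175 < 141 is false
  renewal applicant: no → false
  state resident: no → false
  declared major = biology: education == biology is false
  enrolled full-time: yes → true
  FAFSA on file: no → false
  GPA ≥ 2.08: 3.98 ≥ 2.08 is true
  household dependents < 3: 3 < 3 is false
  expected family contribution < 33890 USD: 12858 < 33890 is true
  academic standing ∈ {good, warning}: probation is not in the set → false
  leadership role held: no → false
Combine:
[1.1] false OR false = false
[1.2] false OR false = false
[1.3] true OR false = true
[1] exactly-one(false, false, true) = true
[2.1.1.2] true → false = false
[2.1.1] false OR false = false
[2.1.2.2.1] false OR false = false
[2.1.2.2] NOT false = true
[2.1.2] true → true = true
[2.1] false OR true = true
[2] NOT true = false
[root] true OR false = true
Overall: true → awarded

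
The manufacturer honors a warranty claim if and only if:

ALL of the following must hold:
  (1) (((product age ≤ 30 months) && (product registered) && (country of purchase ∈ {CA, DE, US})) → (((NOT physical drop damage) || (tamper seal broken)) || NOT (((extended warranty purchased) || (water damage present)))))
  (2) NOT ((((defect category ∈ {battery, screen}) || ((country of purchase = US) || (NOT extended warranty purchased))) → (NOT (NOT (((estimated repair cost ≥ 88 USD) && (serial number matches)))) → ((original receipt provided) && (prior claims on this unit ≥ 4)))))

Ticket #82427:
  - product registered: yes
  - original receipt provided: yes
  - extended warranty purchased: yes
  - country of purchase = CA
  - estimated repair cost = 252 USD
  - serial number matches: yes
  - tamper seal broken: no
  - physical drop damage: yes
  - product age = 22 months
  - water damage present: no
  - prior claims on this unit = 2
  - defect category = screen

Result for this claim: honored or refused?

Atomic conditions:
  product age ≤ 30 months: 22 ≤ 30 is true
  product registered: yes → true
  country of purchase ∈ {CA, DE, US}: CA is in the set → true
  NOT physical drop damage: yes → false
  tamper seal broken: no → false
  extended warranty purchased: yes → true
  water damage present: no → false
  defect category ∈ {battery, screen}: screen is in the set → true
  country of purchase = US: CA == US is false
  NOT extended warranty purchased: yes → false
  estimated repair cost ≥ 88 USD: 252 ≥ 88 is true
  serial number matches: yes → true
  original receipt provided: yes → true
  prior claims on this unit ≥ 4: 2 ≥ 4 is false
Combine:
[1.1] true AND true AND true = true
[1.2.1] false OR false = false
[1.2.2.1] true OR false = true
[1.2.2] NOT true = false
[1.2] false OR false = false
[1] true → false = false
[2.1.1.2] false OR false = false
[2.1.1] true OR false = true
[2.1.2.1.1.1] true AND true = true
[2.1.2.1.1] NOT true = false
[2.1.2.1] NOT false = true
[2.1.2.2] true AND false = false
[2.1.2] true → false = false
[2.1] true → false = false
[2] NOT false = true
[root] false AND true = false
Overall: false → refused

Refused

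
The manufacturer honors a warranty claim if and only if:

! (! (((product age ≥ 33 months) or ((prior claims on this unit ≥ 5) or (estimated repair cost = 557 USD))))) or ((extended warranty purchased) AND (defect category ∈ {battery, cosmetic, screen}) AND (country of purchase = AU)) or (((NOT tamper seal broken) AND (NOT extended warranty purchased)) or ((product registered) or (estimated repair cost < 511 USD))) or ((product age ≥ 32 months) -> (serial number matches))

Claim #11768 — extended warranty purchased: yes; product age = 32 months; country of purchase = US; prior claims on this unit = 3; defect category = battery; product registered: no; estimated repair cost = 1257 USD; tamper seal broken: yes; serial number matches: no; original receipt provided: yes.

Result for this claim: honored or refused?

Atomic conditions:
  product age ≥ 33 months: 32 ≥ 33 is false
  prior claims on this unit ≥ 5: 3 ≥ 5 is false
  estimated repair cost = 557 USD: 1257 == 557 is false
  extended warranty purchased: yes → true
  defect category ∈ {battery, cosmetic, screen}: battery is in the set → true
  country of purchase = AU: US == AU is false
  NOT tamper seal broken: yes → false
  NOT extended warranty purchased: yes → false
  product registered: no → false
  estimated repair cost < 511 USD: 1257 < 511 is false
  product age ≥ 32 months: 32 ≥ 32 is true
  serial number matches: no → false
Combine:
[1.1.1.2] false OR false = false
[1.1.1] false OR false = false
[1.1] NOT false = true
[1] NOT true = false
[2] true AND true AND false = false
[3.1] false AND false = false
[3.2] false OR false = false
[3] false OR false = false
[4] true → false = false
[root] false OR false OR false OR false = false
Overall: false → refused

Refused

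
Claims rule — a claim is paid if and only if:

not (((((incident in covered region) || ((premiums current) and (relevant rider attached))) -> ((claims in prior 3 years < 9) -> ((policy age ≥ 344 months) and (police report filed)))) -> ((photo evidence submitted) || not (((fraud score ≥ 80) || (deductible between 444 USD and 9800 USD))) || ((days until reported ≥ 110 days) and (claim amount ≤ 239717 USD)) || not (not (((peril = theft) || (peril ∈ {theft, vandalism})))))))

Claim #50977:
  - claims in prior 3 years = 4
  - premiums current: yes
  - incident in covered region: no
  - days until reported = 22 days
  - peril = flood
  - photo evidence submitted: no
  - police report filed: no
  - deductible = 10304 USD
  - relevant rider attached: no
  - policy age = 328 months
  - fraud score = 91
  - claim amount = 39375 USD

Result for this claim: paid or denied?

Paid

Atomic conditions:
  incident in covered region: no → false
  premiums current: yes → true
  relevant rider attached: no → false
  claims in prior 3 years < 9: 4 < 9 is true
  policy age ≥ 344 months: 328 ≥ 344 is false
  police report filed: no → false
  photo evidence submitted: no → false
  fraud score ≥ 80: 91 ≥ 80 is true
  deductible between 444 USD and 9800 USD: 10304 in [444, 9800] is false
  days until reported ≥ 110 days: 22 ≥ 110 is false
  claim amount ≤ 239717 USD: 39375 ≤ 239717 is true
  peril = theft: flood == theft is false
  peril ∈ {theft, vandalism}: flood is not in the set → false
Combine:
[1.1.1.2] true AND false = false
[1.1.1] false OR false = false
[1.1.2.2] false AND false = false
[1.1.2] true → false = false
[1.1] false → false (antecedent false ⇒ implication holds) = true
[1.2.2.1] true OR false = true
[1.2.2] NOT true = false
[1.2.3] false AND true = false
[1.2.4.1.1] false OR false = false
[1.2.4.1] NOT false = true
[1.2.4] NOT true = false
[1.2] false OR false OR false OR false = false
[1] true → false = false
[root] NOT false = true
Overall: true → paid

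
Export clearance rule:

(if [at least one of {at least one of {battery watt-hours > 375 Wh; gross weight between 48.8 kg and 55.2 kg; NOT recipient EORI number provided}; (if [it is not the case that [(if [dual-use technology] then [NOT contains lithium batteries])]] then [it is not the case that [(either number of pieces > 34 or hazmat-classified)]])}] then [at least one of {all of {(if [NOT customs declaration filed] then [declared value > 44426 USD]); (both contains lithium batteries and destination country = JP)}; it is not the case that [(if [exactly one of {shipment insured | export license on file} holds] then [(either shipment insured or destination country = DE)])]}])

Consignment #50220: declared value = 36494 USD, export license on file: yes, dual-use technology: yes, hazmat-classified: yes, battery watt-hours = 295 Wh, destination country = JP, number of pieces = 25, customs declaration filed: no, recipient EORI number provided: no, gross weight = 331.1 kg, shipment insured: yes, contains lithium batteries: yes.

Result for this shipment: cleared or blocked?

Blocked

Atomic conditions:
  battery watt-hours > 375 Wh: 295 > 375 is false
  gross weight between 48.8 kg and 55.2 kg: 331.1 in [48.8, 55.2] is false
  NOT recipient EORI number provided: no → true
  dual-use technology: yes → true
  NOT contains lithium batteries: yes → false
  number of pieces > 34: 25 > 34 is false
  hazmat-classified: yes → true
  NOT customs declaration filed: no → true
  declared value > 44426 USD: 36494 > 44426 is false
  contains lithium batteries: yes → true
  destination country = JP: JP == JP is true
  shipment insured: yes → true
  export license on file: yes → true
  destination country = DE: JP == DE is false
Combine:
[1.1] false OR false OR true = true
[1.2.1.1] true → false = false
[1.2.1] NOT false = true
[1.2.2.1] false OR true = true
[1.2.2] NOT true = false
[1.2] true → false = false
[1] true OR false = true
[2.1.1] true → false = false
[2.1.2] true AND true = true
[2.1] false AND true = false
[2.2.1.1] exactly-one(true, true) = false
[2.2.1.2] true OR false = true
[2.2.1] false → true (antecedent false ⇒ implication holds) = true
[2.2] NOT true = false
[2] false OR false = false
[root] true → false = false
Overall: false → blocked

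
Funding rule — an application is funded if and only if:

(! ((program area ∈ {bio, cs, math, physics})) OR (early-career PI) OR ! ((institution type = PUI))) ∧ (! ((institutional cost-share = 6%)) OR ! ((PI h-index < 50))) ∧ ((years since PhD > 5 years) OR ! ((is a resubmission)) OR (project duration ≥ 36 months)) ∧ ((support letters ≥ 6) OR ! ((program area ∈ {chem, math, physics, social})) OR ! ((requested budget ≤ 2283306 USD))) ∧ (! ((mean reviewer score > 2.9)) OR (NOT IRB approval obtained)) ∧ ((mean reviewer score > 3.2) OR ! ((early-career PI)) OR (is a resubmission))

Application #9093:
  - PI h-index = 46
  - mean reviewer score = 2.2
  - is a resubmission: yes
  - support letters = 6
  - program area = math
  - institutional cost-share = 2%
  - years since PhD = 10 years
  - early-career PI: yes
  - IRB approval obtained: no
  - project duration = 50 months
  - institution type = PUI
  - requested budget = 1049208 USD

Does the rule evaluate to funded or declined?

Funded

Atomic conditions:
  program area ∈ {bio, cs, math, physics}: math is in the set → true
  early-career PI: yes → true
  institution type = PUI: PUI == PUI is true
  institutional cost-share = 6%: 2 == 6 is false
  PI h-index < 50: 46 < 50 is true
  years since PhD > 5 years: 10 > 5 is true
  is a resubmission: yes → true
  project duration ≥ 36 months: 50 ≥ 36 is true
  support letters ≥ 6: 6 ≥ 6 is true
  program area ∈ {chem, math, physics, social}: math is in the set → true
  requested budget ≤ 2283306 USD: 1049208 ≤ 2283306 is true
  mean reviewer score > 2.9: 2.2 > 2.9 is false
  NOT IRB approval obtained: no → true
  mean reviewer score > 3.2: 2.2 > 3.2 is false
Combine:
[1.1] NOT true = false
[1.3] NOT true = false
[1] false OR true OR false = true
[2.1] NOT false = true
[2.2] NOT true = false
[2] true OR false = true
[3.2] NOT true = false
[3] true OR false OR true = true
[4.2] NOT true = false
[4.3] NOT true = false
[4] true OR false OR false = true
[5.1] NOT false = true
[5] true OR true = true
[6.2] NOT true = false
[6] false OR false OR true = true
[root] true AND true AND true AND true AND true AND true = true
Overall: true → funded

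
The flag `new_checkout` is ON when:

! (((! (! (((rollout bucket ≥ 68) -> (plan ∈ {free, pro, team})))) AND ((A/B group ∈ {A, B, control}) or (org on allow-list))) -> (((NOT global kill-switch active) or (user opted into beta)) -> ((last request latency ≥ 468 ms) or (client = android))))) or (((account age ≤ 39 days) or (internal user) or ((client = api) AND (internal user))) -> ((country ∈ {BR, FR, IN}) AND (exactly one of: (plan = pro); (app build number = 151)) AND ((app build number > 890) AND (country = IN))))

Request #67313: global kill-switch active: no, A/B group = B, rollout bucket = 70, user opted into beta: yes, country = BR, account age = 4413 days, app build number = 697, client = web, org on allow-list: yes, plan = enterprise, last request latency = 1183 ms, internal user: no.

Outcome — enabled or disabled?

Atomic conditions:
  rollout bucket ≥ 68: 70 ≥ 68 is true
  plan ∈ {free, pro, team}: enterprise is not in the set → false
  A/B group ∈ {A, B, control}: B is in the set → true
  org on allow-list: yes → true
  NOT global kill-switch active: no → true
  user opted into beta: yes → true
  last request latency ≥ 468 ms: 1183 ≥ 468 is true
  client = android: web == android is false
  account age ≤ 39 days: 4413 ≤ 39 is false
  internal user: no → false
  client = api: web == api is false
  country ∈ {BR, FR, IN}: BR is in the set → true
  plan = pro: enterprise == pro is false
  app build number = 151: 697 == 151 is false
  app build number > 890: 697 > 890 is false
  country = IN: BR == IN is false
Combine:
[1.1.1.1.1.1] true → false = false
[1.1.1.1.1] NOT false = true
[1.1.1.1] NOT true = false
[1.1.1.2] true OR true = true
[1.1.1] false AND true = false
[1.1.2.1] true OR true = true
[1.1.2.2] true OR false = true
[1.1.2] true → true = true
[1.1] false → true (antecedent false ⇒ implication holds) = true
[1] NOT true = false
[2.1.3] false AND false = false
[2.1] false OR false OR false = false
[2.2.2] exactly-one(false, false) = false
[2.2.3] false AND false = false
[2.2] true AND false AND false = false
[2] false → false (antecedent false ⇒ implication holds) = true
[root] false OR true = true
Overall: true → enabled

Enabled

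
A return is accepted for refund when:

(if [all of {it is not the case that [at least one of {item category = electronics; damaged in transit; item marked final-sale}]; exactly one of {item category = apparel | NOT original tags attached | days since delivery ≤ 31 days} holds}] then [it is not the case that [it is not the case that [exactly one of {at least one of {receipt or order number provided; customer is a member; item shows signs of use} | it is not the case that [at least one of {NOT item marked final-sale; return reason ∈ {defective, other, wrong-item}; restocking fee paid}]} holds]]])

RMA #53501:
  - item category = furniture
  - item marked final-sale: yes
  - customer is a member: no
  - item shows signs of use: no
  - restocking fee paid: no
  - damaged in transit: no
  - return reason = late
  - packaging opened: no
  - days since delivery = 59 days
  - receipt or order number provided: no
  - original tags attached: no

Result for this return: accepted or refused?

Accepted

Atomic conditions:
  item category = electronics: furniture == electronics is false
  damaged in transit: no → false
  item marked final-sale: yes → true
  item category = apparel: furniture == apparel is false
  NOT original tags attached: no → true
  days since delivery ≤ 31 days: 59 ≤ 31 is false
  receipt or order number provided: no → false
  customer is a member: no → false
  item shows signs of use: no → false
  NOT item marked final-sale: yes → false
  return reason ∈ {defective, other, wrong-item}: late is not in the set → false
  restocking fee paid: no → false
Combine:
[1.1.1] false OR false OR true = true
[1.1] NOT true = false
[1.2] exactly-one(false, true, false) = true
[1] false AND true = false
[2.1.1.1] false OR false OR false = false
[2.1.1.2.1] false OR false OR false = false
[2.1.1.2] NOT false = true
[2.1.1] exactly-one(false, true) = true
[2.1] NOT true = false
[2] NOT false = true
[root] false → true (antecedent false ⇒ implication holds) = true
Overall: true → accepted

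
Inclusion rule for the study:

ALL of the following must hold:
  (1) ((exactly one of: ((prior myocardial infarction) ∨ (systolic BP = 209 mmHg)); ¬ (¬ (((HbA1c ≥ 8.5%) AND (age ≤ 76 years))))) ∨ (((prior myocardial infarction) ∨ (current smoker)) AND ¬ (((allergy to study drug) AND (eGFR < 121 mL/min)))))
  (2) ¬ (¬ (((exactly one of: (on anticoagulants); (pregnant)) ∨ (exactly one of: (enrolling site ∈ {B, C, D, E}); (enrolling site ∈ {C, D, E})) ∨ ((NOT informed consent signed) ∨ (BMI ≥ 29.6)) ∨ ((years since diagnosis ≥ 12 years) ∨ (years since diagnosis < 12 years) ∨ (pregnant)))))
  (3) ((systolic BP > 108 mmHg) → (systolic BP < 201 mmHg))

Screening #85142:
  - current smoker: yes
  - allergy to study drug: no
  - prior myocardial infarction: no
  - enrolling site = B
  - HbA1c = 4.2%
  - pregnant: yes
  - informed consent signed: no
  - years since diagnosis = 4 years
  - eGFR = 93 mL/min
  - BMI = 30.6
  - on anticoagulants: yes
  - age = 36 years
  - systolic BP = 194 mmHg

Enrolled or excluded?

Atomic conditions:
  prior myocardial infarction: no → false
  systolic BP = 209 mmHg: 194 == 209 is false
  HbA1c ≥ 8.5%: 4.2 ≥ 8.5 is false
  age ≤ 76 years: 36 ≤ 76 is true
  current smoker: yes → true
  allergy to study drug: no → false
  eGFR < 121 mL/min: 93 < 121 is true
  on anticoagulants: yes → true
  pregnant: yes → true
  enrolling site ∈ {B, C, D, E}: B is in the set → true
  enrolling site ∈ {C, D, E}: B is not in the set → false
  NOT informed consent signed: no → true
  BMI ≥ 29.6: 30.6 ≥ 29.6 is true
  years since diagnosis ≥ 12 years: 4 ≥ 12 is false
  years since diagnosis < 12 years: 4 < 12 is true
  systolic BP > 108 mmHg: 194 > 108 is true
  systolic BP < 201 mmHg: 194 < 201 is true
Combine:
[1.1.1] false OR false = false
[1.1.2.1.1] false AND true = false
[1.1.2.1] NOT false = true
[1.1.2] NOT true = false
[1.1] exactly-one(false, false) = false
[1.2.1] false OR true = true
[1.2.2.1] false AND true = false
[1.2.2] NOT false = true
[1.2] true AND true = true
[1] false OR true = true
[2.1.1.1] exactly-one(true, true) = false
[2.1.1.2] exactly-one(true, false) = true
[2.1.1.3] true OR true = true
[2.1.1.4] false OR true OR true = true
[2.1.1] false OR true OR true OR true = true
[2.1] NOT true = false
[2] NOT false = true
[3] true → true = true
[root] true AND true AND true = true
Overall: true → enrolled

Enrolled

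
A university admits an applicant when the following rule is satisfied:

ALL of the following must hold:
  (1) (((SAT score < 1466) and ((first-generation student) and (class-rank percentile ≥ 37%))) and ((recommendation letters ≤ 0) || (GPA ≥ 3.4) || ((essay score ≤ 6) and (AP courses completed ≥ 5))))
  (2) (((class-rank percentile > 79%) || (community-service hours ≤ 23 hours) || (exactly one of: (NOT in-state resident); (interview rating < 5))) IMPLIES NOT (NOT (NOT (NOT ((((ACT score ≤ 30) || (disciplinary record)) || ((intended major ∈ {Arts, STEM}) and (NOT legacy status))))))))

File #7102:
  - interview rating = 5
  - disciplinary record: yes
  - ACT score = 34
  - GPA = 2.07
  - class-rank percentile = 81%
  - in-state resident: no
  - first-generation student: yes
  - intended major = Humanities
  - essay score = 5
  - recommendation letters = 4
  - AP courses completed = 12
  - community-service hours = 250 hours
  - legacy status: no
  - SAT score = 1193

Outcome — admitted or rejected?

Atomic conditions:
  SAT score < 1466: 1193 < 1466 is true
  first-generation student: yes → true
  class-rank percentile ≥ 37%: 81 ≥ 37 is true
  recommendation letters ≤ 0: 4 ≤ 0 is false
  GPA ≥ 3.4: 2.07 ≥ 3.4 is false
  essay score ≤ 6: 5 ≤ 6 is true
  AP courses completed ≥ 5: 12 ≥ 5 is true
  class-rank percentile > 79%: 81 > 79 is true
  community-service hours ≤ 23 hours: 250 ≤ 23 is false
  NOT in-state resident: no → true
  interview rating < 5: 5 < 5 is false
  ACT score ≤ 30: 34 ≤ 30 is false
  disciplinary record: yes → true
  intended major ∈ {Arts, STEM}: Humanities is not in the set → false
  NOT legacy status: no → true
Combine:
[1.1.2] true AND true = true
[1.1] true AND true = true
[1.2.3] true AND true = true
[1.2] false OR false OR true = true
[1] true AND true = true
[2.1.3] exactly-one(true, false) = true
[2.1] true OR false OR true = true
[2.2.1.1.1.1.1] false OR true = true
[2.2.1.1.1.1.2] false AND true = false
[2.2.1.1.1.1] true OR false = true
[2.2.1.1.1] NOT true = false
[2.2.1.1] NOT false = true
[2.2.1] NOT true = false
[2.2] NOT false = true
[2] true → true = true
[root] true AND true = true
Overall: true → admitted

Admitted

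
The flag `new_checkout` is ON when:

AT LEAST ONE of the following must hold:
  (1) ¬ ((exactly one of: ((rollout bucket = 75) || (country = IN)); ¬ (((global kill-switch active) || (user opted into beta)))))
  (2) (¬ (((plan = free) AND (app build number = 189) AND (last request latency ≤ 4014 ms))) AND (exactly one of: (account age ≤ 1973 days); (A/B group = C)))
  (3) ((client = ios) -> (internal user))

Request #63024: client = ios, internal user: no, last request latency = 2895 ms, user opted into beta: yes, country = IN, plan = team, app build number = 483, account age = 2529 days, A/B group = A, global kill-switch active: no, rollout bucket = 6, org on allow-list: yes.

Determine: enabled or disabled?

Disabled

Atomic conditions:
  rollout bucket = 75: 6 == 75 is false
  country = IN: IN == IN is true
  global kill-switch active: no → false
  user opted into beta: yes → true
  plan = free: team == free is false
  app build number = 189: 483 == 189 is false
  last request latency ≤ 4014 ms: 2895 ≤ 4014 is true
  account age ≤ 1973 days: 2529 ≤ 1973 is false
  A/B group = C: A == C is false
  client = ios: ios == ios is true
  internal user: no → false
Combine:
[1.1.1] false OR true = true
[1.1.2.1] false OR true = true
[1.1.2] NOT true = false
[1.1] exactly-one(true, false) = true
[1] NOT true = false
[2.1.1] false AND false AND true = false
[2.1] NOT false = true
[2.2] exactly-one(false, false) = false
[2] true AND false = false
[3] true → false = false
[root] false OR false OR false = false
Overall: false → disabled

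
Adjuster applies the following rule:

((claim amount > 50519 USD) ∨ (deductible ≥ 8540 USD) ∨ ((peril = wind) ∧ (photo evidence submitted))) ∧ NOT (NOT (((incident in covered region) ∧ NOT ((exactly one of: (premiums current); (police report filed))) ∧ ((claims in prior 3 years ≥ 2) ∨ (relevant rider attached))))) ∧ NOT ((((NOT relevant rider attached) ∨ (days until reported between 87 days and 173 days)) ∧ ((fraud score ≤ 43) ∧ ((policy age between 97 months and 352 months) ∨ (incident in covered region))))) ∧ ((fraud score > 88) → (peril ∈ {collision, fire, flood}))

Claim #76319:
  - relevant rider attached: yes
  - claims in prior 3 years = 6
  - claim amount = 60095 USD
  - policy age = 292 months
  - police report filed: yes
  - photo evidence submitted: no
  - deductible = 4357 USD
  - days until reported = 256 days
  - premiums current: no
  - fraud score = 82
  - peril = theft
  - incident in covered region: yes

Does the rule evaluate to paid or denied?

Denied

Atomic conditions:
  claim amount > 50519 USD: 60095 > 50519 is true
  deductible ≥ 8540 USD: 4357 ≥ 8540 is false
  peril = wind: theft == wind is false
  photo evidence submitted: no → false
  incident in covered region: yes → true
  premiums current: no → false
  police report filed: yes → true
  claims in prior 3 years ≥ 2: 6 ≥ 2 is true
  relevant rider attached: yes → true
  NOT relevant rider attached: yes → false
  days until reported between 87 days and 173 days: 256 in [87, 173] is false
  fraud score ≤ 43: 82 ≤ 43 is false
  policy age between 97 months and 352 months: 292 in [97, 352] is true
  fraud score > 88: 82 > 88 is false
  peril ∈ {collision, fire, flood}: theft is not in the set → false
Combine:
[1.3] false AND false = false
[1] true OR false OR false = true
[2.1.1.2.1] exactly-one(false, true) = true
[2.1.1.2] NOT true = false
[2.1.1.3] true OR true = true
[2.1.1] true AND false AND true = false
[2.1] NOT false = true
[2] NOT true = false
[3.1.1] false OR false = false
[3.1.2.2] true OR true = true
[3.1.2] false AND true = false
[3.1] false AND false = false
[3] NOT false = true
[4] false → false (antecedent false ⇒ implication holds) = true
[root] true AND false AND true AND true = false
Overall: false → denied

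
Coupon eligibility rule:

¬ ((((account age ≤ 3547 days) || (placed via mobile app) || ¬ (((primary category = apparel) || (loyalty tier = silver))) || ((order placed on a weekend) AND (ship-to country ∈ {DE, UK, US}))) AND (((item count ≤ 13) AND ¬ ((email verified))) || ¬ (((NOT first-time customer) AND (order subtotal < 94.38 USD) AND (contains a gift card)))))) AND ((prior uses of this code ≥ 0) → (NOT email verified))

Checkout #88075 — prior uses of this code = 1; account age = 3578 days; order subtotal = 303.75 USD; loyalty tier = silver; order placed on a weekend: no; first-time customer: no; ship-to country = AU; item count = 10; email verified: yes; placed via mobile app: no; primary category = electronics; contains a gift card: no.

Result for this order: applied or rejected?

Rejected

Atomic conditions:
  account age ≤ 3547 days: 3578 ≤ 3547 is false
  placed via mobile app: no → false
  primary category = apparel: electronics == apparel is false
  loyalty tier = silver: silver == silver is true
  order placed on a weekend: no → false
  ship-to country ∈ {DE, UK, US}: AU is not in the set → false
  item count ≤ 13: 10 ≤ 13 is true
  email verified: yes → true
  NOT first-time customer: no → true
  order subtotal < 94.38 USD: 303.75 < 94.38 is false
  contains a gift card: no → false
  prior uses of this code ≥ 0: 1 ≥ 0 is true
  NOT email verified: yes → false
Combine:
[1.1.1.3.1] false OR true = true
[1.1.1.3] NOT true = false
[1.1.1.4] false AND false = false
[1.1.1] false OR false OR false OR false = false
[1.1.2.1.2] NOT true = false
[1.1.2.1] true AND false = false
[1.1.2.2.1] true AND false AND false = false
[1.1.2.2] NOT false = true
[1.1.2] false OR true = true
[1.1] false AND true = false
[1] NOT false = true
[2] true → false = false
[root] true AND false = false
Overall: false → rejected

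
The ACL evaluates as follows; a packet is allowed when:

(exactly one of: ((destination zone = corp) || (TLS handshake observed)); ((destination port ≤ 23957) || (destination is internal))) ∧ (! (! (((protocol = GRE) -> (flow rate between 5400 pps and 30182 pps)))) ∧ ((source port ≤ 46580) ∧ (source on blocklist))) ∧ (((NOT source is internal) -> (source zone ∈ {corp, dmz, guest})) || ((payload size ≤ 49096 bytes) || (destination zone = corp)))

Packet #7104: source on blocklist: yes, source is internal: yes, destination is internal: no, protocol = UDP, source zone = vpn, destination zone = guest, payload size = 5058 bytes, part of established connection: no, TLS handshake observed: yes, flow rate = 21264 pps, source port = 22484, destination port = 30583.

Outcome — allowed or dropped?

Atomic conditions:
  destination zone = corp: guest == corp is false
  TLS handshake observed: yes → true
  destination port ≤ 23957: 30583 ≤ 23957 is false
  destination is internal: no → false
  protocol = GRE: UDP == GRE is false
  flow rate between 5400 pps and 30182 pps: 21264 in [5400, 30182] is true
  source port ≤ 46580: 22484 ≤ 46580 is true
  source on blocklist: yes → true
  NOT source is internal: yes → false
  source zone ∈ {corp, dmz, guest}: vpn is not in the set → false
  payload size ≤ 49096 bytes: 5058 ≤ 49096 is true
Combine:
[1.1] false OR true = true
[1.2] false OR false = false
[1] exactly-one(true, false) = true
[2.1.1.1] false → true (antecedent false ⇒ implication holds) = true
[2.1.1] NOT true = false
[2.1] NOT false = true
[2.2] true AND true = true
[2] true AND true = true
[3.1] false → false (antecedent false ⇒ implication holds) = true
[3.2] true OR false = true
[3] true OR true = true
[root] true AND true AND true = true
Overall: true → allowed

Allowed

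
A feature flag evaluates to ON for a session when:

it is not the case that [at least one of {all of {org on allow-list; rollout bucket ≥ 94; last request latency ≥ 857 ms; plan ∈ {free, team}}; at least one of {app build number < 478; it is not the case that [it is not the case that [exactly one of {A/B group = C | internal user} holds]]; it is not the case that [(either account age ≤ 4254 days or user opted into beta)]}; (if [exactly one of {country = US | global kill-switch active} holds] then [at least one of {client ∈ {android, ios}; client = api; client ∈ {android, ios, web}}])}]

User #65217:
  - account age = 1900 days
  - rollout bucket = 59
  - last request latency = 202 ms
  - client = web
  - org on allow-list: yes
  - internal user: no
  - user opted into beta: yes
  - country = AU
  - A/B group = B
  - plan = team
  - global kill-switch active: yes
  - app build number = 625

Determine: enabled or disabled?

Disabled

Atomic conditions:
  org on allow-list: yes → true
  rollout bucket ≥ 94: 59 ≥ 94 is false
  last request latency ≥ 857 ms: 202 ≥ 857 is false
  plan ∈ {free, team}: team is in the set → true
  app build number < 478: 625 < 478 is false
  A/B group = C: B == C is false
  internal user: no → false
  account age ≤ 4254 days: 1900 ≤ 4254 is true
  user opted into beta: yes → true
  country = US: AU == US is false
  global kill-switch active: yes → true
  client ∈ {android, ios}: web is not in the set → false
  client = api: web == api is false
  client ∈ {android, ios, web}: web is in the set → true
Combine:
[1.1] true AND false AND false AND true = false
[1.2.2.1.1] exactly-one(false, false) = false
[1.2.2.1] NOT false = true
[1.2.2] NOT true = false
[1.2.3.1] true OR true = true
[1.2.3] NOT true = false
[1.2] false OR false OR false = false
[1.3.1] exactly-one(false, true) = true
[1.3.2] false OR false OR true = true
[1.3] true → true = true
[1] false OR false OR true = true
[root] NOT true = false
Overall: false → disabled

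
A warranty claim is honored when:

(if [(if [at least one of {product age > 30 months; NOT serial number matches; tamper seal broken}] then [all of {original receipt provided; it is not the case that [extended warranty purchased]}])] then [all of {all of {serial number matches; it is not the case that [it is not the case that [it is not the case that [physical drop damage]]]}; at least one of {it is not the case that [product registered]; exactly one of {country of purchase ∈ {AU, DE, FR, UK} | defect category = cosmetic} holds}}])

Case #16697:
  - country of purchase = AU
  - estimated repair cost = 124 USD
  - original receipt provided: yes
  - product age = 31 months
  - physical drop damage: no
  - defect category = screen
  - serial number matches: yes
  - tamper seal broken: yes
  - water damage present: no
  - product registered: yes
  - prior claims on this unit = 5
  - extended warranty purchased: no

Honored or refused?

Honored

Atomic conditions:
  product age > 30 months: 31 > 30 is true
  NOT serial number matches: yes → false
  tamper seal broken: yes → true
  original receipt provided: yes → true
  extended warranty purchased: no → false
  serial number matches: yes → true
  physical drop damage: no → false
  product registered: yes → true
  country of purchase ∈ {AU, DE, FR, UK}: AU is in the set → true
  defect category = cosmetic: screen == cosmetic is false
Combine:
[1.1] true OR false OR true = true
[1.2.2] NOT false = true
[1.2] true AND true = true
[1] true → true = true
[2.1.2.1.1] NOT false = true
[2.1.2.1] NOT true = false
[2.1.2] NOT false = true
[2.1] true AND true = true
[2.2.1] NOT true = false
[2.2.2] exactly-one(true, false) = true
[2.2] false OR true = true
[2] true AND true = true
[root] true → true = true
Overall: true → honored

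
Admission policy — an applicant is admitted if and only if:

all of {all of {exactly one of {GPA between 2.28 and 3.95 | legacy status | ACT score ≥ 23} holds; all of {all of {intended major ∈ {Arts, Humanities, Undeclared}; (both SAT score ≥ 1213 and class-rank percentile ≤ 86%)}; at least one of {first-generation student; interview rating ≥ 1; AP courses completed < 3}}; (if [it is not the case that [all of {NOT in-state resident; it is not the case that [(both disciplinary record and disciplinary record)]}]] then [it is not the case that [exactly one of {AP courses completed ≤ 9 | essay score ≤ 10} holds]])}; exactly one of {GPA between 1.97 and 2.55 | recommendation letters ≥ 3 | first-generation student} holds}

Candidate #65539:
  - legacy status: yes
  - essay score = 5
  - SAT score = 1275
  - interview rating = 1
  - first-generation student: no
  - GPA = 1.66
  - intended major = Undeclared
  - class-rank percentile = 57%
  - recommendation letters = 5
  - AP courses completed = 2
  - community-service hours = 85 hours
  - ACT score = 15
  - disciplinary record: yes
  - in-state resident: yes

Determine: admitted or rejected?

Admitted

Atomic conditions:
  GPA between 2.28 and 3.95: 1.66 in [2.28, 3.95] is false
  legacy status: yes → true
  ACT score ≥ 23: 15 ≥ 23 is false
  intended major ∈ {Arts, Humanities, Undeclared}: Undeclared is in the set → true
  SAT score ≥ 1213: 1275 ≥ 1213 is true
  class-rank percentile ≤ 86%: 57 ≤ 86 is true
  first-generation student: no → false
  interview rating ≥ 1: 1 ≥ 1 is true
  AP courses completed < 3: 2 < 3 is true
  NOT in-state resident: yes → false
  disciplinary record: yes → true
  AP courses completed ≤ 9: 2 ≤ 9 is true
  essay score ≤ 10: 5 ≤ 10 is true
  GPA between 1.97 and 2.55: 1.66 in [1.97, 2.55] is false
  recommendation letters ≥ 3: 5 ≥ 3 is true
Combine:
[1.1] exactly-one(false, true, false) = true
[1.2.1.2] true AND true = true
[1.2.1] true AND true = true
[1.2.2] false OR true OR true = true
[1.2] true AND true = true
[1.3.1.1.2.1] true AND true = true
[1.3.1.1.2] NOT true = false
[1.3.1.1] false AND false = false
[1.3.1] NOT false = true
[1.3.2.1] exactly-one(true, true) = false
[1.3.2] NOT false = true
[1.3] true → true = true
[1] true AND true AND true = true
[2] exactly-one(false, true, false) = true
[root] true AND true = true
Overall: true → admitted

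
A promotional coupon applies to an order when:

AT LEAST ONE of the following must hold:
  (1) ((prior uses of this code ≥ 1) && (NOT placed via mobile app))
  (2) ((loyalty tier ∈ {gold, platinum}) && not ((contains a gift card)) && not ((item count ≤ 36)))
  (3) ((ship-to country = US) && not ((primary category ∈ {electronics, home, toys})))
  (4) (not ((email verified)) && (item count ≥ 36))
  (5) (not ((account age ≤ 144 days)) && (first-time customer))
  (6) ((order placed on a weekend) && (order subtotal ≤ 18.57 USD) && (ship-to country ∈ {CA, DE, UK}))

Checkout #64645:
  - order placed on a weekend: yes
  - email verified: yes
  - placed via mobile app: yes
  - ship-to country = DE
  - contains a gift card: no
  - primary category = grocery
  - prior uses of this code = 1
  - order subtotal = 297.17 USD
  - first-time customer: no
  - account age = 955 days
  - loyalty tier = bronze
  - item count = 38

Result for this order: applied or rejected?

Atomic conditions:
  prior uses of this code ≥ 1: 1 ≥ 1 is true
  NOT placed via mobile app: yes → false
  loyalty tier ∈ {gold, platinum}: bronze is not in the set → false
  contains a gift card: no → false
  item count ≤ 36: 38 ≤ 36 is false
  ship-to country = US: DE == US is false
  primary category ∈ {electronics, home, toys}: grocery is not in the set → false
  email verified: yes → true
  item count ≥ 36: 38 ≥ 36 is true
  account age ≤ 144 days: 955 ≤ 144 is false
  first-time customer: no → false
  order placed on a weekend: yes → true
  order subtotal ≤ 18.57 USD: 297.17 ≤ 18.57 is false
  ship-to country ∈ {CA, DE, UK}: DE is in the set → true
Combine:
[1] true AND false = false
[2.2] NOT false = true
[2.3] NOT false = true
[2] false AND true AND true = false
[3.2] NOT false = true
[3] false AND true = false
[4.1] NOT true = false
[4] false AND true = false
[5.1] NOT false = true
[5] true AND false = false
[6] true AND false AND true = false
[root] false OR false OR false OR false OR false OR false = false
Overall: false → rejected

Rejected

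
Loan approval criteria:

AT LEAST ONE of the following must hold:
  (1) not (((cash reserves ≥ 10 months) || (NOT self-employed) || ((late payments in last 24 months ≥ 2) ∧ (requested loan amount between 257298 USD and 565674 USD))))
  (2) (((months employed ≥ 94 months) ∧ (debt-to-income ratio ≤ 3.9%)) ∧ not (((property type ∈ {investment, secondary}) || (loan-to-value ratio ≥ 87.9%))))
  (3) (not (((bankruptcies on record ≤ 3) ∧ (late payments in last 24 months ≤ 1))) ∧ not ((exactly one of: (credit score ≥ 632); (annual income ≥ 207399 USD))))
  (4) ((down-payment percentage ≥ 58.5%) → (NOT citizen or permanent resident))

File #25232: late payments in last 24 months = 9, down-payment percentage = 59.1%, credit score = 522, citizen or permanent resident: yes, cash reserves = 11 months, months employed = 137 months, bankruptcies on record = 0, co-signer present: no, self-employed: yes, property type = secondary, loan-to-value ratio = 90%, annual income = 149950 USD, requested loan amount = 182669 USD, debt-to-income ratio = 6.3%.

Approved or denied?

Atomic conditions:
  cash reserves ≥ 10 months: 11 ≥ 10 is true
  NOT self-employed: yes → false
  late payments in last 24 months ≥ 2: 9 ≥ 2 is true
  requested loan amount between 257298 USD and 565674 USD: 182669 in [257298, 565674] is false
  months employed ≥ 94 months: 137 ≥ 94 is true
  debt-to-income ratio ≤ 3.9%: 6.3 ≤ 3.9 is false
  property type ∈ {investment, secondary}: secondary is in the set → true
  loan-to-value ratio ≥ 87.9%: 90 ≥ 87.9 is true
  bankruptcies on record ≤ 3: 0 ≤ 3 is true
  late payments in last 24 months ≤ 1: 9 ≤ 1 is false
  credit score ≥ 632: 522 ≥ 632 is false
  annual income ≥ 207399 USD: 149950 ≥ 207399 is false
  down-payment percentage ≥ 58.5%: 59.1 ≥ 58.5 is true
  NOT citizen or permanent resident: yes → false
Combine:
[1.1.3] true AND false = false
[1.1] true OR false OR false = true
[1] NOT true = false
[2.1] true AND false = false
[2.2.1] true OR true = true
[2.2] NOT true = false
[2] false AND false = false
[3.1.1] true AND false = false
[3.1] NOT false = true
[3.2.1] exactly-one(false, false) = false
[3.2] NOT false = true
[3] true AND true = true
[4] true → false = false
[root] false OR false OR true OR false = true
Overall: true → approved

Approved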